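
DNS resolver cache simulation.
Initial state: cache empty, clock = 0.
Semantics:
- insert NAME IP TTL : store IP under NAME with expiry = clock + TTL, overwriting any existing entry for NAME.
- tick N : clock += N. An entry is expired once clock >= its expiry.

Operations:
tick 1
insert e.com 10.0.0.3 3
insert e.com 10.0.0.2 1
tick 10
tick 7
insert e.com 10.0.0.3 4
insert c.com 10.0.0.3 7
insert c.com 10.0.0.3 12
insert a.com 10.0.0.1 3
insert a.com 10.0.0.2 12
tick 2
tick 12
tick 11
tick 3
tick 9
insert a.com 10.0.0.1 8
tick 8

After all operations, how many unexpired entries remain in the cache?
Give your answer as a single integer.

Op 1: tick 1 -> clock=1.
Op 2: insert e.com -> 10.0.0.3 (expiry=1+3=4). clock=1
Op 3: insert e.com -> 10.0.0.2 (expiry=1+1=2). clock=1
Op 4: tick 10 -> clock=11. purged={e.com}
Op 5: tick 7 -> clock=18.
Op 6: insert e.com -> 10.0.0.3 (expiry=18+4=22). clock=18
Op 7: insert c.com -> 10.0.0.3 (expiry=18+7=25). clock=18
Op 8: insert c.com -> 10.0.0.3 (expiry=18+12=30). clock=18
Op 9: insert a.com -> 10.0.0.1 (expiry=18+3=21). clock=18
Op 10: insert a.com -> 10.0.0.2 (expiry=18+12=30). clock=18
Op 11: tick 2 -> clock=20.
Op 12: tick 12 -> clock=32. purged={a.com,c.com,e.com}
Op 13: tick 11 -> clock=43.
Op 14: tick 3 -> clock=46.
Op 15: tick 9 -> clock=55.
Op 16: insert a.com -> 10.0.0.1 (expiry=55+8=63). clock=55
Op 17: tick 8 -> clock=63. purged={a.com}
Final cache (unexpired): {} -> size=0

Answer: 0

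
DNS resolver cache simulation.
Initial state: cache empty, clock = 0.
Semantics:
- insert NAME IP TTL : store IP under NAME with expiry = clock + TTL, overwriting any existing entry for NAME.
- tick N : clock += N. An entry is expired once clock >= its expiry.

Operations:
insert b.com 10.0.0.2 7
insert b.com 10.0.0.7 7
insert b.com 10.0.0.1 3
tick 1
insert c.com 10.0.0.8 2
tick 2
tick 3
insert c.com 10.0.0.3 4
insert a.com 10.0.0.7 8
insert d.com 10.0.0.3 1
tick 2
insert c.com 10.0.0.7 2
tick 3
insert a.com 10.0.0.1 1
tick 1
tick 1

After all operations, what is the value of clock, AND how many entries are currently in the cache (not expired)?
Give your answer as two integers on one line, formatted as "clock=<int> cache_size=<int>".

Answer: clock=13 cache_size=0

Derivation:
Op 1: insert b.com -> 10.0.0.2 (expiry=0+7=7). clock=0
Op 2: insert b.com -> 10.0.0.7 (expiry=0+7=7). clock=0
Op 3: insert b.com -> 10.0.0.1 (expiry=0+3=3). clock=0
Op 4: tick 1 -> clock=1.
Op 5: insert c.com -> 10.0.0.8 (expiry=1+2=3). clock=1
Op 6: tick 2 -> clock=3. purged={b.com,c.com}
Op 7: tick 3 -> clock=6.
Op 8: insert c.com -> 10.0.0.3 (expiry=6+4=10). clock=6
Op 9: insert a.com -> 10.0.0.7 (expiry=6+8=14). clock=6
Op 10: insert d.com -> 10.0.0.3 (expiry=6+1=7). clock=6
Op 11: tick 2 -> clock=8. purged={d.com}
Op 12: insert c.com -> 10.0.0.7 (expiry=8+2=10). clock=8
Op 13: tick 3 -> clock=11. purged={c.com}
Op 14: insert a.com -> 10.0.0.1 (expiry=11+1=12). clock=11
Op 15: tick 1 -> clock=12. purged={a.com}
Op 16: tick 1 -> clock=13.
Final clock = 13
Final cache (unexpired): {} -> size=0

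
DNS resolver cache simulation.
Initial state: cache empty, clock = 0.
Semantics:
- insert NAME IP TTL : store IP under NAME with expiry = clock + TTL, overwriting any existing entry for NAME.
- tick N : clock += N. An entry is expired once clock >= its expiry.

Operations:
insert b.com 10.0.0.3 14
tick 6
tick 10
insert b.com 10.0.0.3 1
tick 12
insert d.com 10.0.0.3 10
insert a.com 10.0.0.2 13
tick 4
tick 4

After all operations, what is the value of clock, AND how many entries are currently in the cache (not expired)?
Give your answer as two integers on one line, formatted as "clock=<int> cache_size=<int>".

Op 1: insert b.com -> 10.0.0.3 (expiry=0+14=14). clock=0
Op 2: tick 6 -> clock=6.
Op 3: tick 10 -> clock=16. purged={b.com}
Op 4: insert b.com -> 10.0.0.3 (expiry=16+1=17). clock=16
Op 5: tick 12 -> clock=28. purged={b.com}
Op 6: insert d.com -> 10.0.0.3 (expiry=28+10=38). clock=28
Op 7: insert a.com -> 10.0.0.2 (expiry=28+13=41). clock=28
Op 8: tick 4 -> clock=32.
Op 9: tick 4 -> clock=36.
Final clock = 36
Final cache (unexpired): {a.com,d.com} -> size=2

Answer: clock=36 cache_size=2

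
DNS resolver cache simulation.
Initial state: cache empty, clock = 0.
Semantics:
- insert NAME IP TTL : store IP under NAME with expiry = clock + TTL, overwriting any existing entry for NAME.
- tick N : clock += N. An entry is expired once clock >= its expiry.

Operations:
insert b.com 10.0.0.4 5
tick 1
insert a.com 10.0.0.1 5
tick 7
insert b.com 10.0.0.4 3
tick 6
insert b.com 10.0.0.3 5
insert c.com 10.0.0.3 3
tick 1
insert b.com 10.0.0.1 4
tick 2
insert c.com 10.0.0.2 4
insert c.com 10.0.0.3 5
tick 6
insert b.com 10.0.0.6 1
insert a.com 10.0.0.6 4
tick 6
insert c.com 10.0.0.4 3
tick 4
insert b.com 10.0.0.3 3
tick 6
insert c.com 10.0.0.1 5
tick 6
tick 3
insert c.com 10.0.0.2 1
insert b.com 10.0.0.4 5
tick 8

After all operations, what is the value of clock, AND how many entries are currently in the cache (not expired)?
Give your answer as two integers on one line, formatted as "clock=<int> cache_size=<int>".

Answer: clock=56 cache_size=0

Derivation:
Op 1: insert b.com -> 10.0.0.4 (expiry=0+5=5). clock=0
Op 2: tick 1 -> clock=1.
Op 3: insert a.com -> 10.0.0.1 (expiry=1+5=6). clock=1
Op 4: tick 7 -> clock=8. purged={a.com,b.com}
Op 5: insert b.com -> 10.0.0.4 (expiry=8+3=11). clock=8
Op 6: tick 6 -> clock=14. purged={b.com}
Op 7: insert b.com -> 10.0.0.3 (expiry=14+5=19). clock=14
Op 8: insert c.com -> 10.0.0.3 (expiry=14+3=17). clock=14
Op 9: tick 1 -> clock=15.
Op 10: insert b.com -> 10.0.0.1 (expiry=15+4=19). clock=15
Op 11: tick 2 -> clock=17. purged={c.com}
Op 12: insert c.com -> 10.0.0.2 (expiry=17+4=21). clock=17
Op 13: insert c.com -> 10.0.0.3 (expiry=17+5=22). clock=17
Op 14: tick 6 -> clock=23. purged={b.com,c.com}
Op 15: insert b.com -> 10.0.0.6 (expiry=23+1=24). clock=23
Op 16: insert a.com -> 10.0.0.6 (expiry=23+4=27). clock=23
Op 17: tick 6 -> clock=29. purged={a.com,b.com}
Op 18: insert c.com -> 10.0.0.4 (expiry=29+3=32). clock=29
Op 19: tick 4 -> clock=33. purged={c.com}
Op 20: insert b.com -> 10.0.0.3 (expiry=33+3=36). clock=33
Op 21: tick 6 -> clock=39. purged={b.com}
Op 22: insert c.com -> 10.0.0.1 (expiry=39+5=44). clock=39
Op 23: tick 6 -> clock=45. purged={c.com}
Op 24: tick 3 -> clock=48.
Op 25: insert c.com -> 10.0.0.2 (expiry=48+1=49). clock=48
Op 26: insert b.com -> 10.0.0.4 (expiry=48+5=53). clock=48
Op 27: tick 8 -> clock=56. purged={b.com,c.com}
Final clock = 56
Final cache (unexpired): {} -> size=0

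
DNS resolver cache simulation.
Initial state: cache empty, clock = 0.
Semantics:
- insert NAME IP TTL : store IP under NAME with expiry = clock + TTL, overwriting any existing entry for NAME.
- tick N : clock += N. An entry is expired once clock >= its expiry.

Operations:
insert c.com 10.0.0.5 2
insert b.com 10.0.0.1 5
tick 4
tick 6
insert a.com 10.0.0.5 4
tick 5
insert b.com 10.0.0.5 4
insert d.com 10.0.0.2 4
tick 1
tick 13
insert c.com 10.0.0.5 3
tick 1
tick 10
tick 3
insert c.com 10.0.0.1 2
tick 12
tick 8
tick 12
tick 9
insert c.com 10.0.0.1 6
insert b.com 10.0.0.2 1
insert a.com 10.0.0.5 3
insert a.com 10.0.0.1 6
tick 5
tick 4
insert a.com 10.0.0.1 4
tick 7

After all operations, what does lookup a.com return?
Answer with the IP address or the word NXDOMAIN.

Op 1: insert c.com -> 10.0.0.5 (expiry=0+2=2). clock=0
Op 2: insert b.com -> 10.0.0.1 (expiry=0+5=5). clock=0
Op 3: tick 4 -> clock=4. purged={c.com}
Op 4: tick 6 -> clock=10. purged={b.com}
Op 5: insert a.com -> 10.0.0.5 (expiry=10+4=14). clock=10
Op 6: tick 5 -> clock=15. purged={a.com}
Op 7: insert b.com -> 10.0.0.5 (expiry=15+4=19). clock=15
Op 8: insert d.com -> 10.0.0.2 (expiry=15+4=19). clock=15
Op 9: tick 1 -> clock=16.
Op 10: tick 13 -> clock=29. purged={b.com,d.com}
Op 11: insert c.com -> 10.0.0.5 (expiry=29+3=32). clock=29
Op 12: tick 1 -> clock=30.
Op 13: tick 10 -> clock=40. purged={c.com}
Op 14: tick 3 -> clock=43.
Op 15: insert c.com -> 10.0.0.1 (expiry=43+2=45). clock=43
Op 16: tick 12 -> clock=55. purged={c.com}
Op 17: tick 8 -> clock=63.
Op 18: tick 12 -> clock=75.
Op 19: tick 9 -> clock=84.
Op 20: insert c.com -> 10.0.0.1 (expiry=84+6=90). clock=84
Op 21: insert b.com -> 10.0.0.2 (expiry=84+1=85). clock=84
Op 22: insert a.com -> 10.0.0.5 (expiry=84+3=87). clock=84
Op 23: insert a.com -> 10.0.0.1 (expiry=84+6=90). clock=84
Op 24: tick 5 -> clock=89. purged={b.com}
Op 25: tick 4 -> clock=93. purged={a.com,c.com}
Op 26: insert a.com -> 10.0.0.1 (expiry=93+4=97). clock=93
Op 27: tick 7 -> clock=100. purged={a.com}
lookup a.com: not in cache (expired or never inserted)

Answer: NXDOMAIN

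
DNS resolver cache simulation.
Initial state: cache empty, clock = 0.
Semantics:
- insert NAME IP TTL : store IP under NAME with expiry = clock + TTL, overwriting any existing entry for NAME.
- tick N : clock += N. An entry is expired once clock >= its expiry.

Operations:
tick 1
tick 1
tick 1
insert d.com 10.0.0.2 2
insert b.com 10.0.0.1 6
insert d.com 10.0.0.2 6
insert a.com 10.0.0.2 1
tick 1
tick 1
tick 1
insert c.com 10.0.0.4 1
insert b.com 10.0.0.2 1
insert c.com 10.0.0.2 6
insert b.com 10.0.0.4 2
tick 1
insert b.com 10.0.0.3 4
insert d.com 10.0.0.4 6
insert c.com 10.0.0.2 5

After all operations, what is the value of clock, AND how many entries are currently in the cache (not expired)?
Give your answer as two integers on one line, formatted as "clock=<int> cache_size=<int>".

Answer: clock=7 cache_size=3

Derivation:
Op 1: tick 1 -> clock=1.
Op 2: tick 1 -> clock=2.
Op 3: tick 1 -> clock=3.
Op 4: insert d.com -> 10.0.0.2 (expiry=3+2=5). clock=3
Op 5: insert b.com -> 10.0.0.1 (expiry=3+6=9). clock=3
Op 6: insert d.com -> 10.0.0.2 (expiry=3+6=9). clock=3
Op 7: insert a.com -> 10.0.0.2 (expiry=3+1=4). clock=3
Op 8: tick 1 -> clock=4. purged={a.com}
Op 9: tick 1 -> clock=5.
Op 10: tick 1 -> clock=6.
Op 11: insert c.com -> 10.0.0.4 (expiry=6+1=7). clock=6
Op 12: insert b.com -> 10.0.0.2 (expiry=6+1=7). clock=6
Op 13: insert c.com -> 10.0.0.2 (expiry=6+6=12). clock=6
Op 14: insert b.com -> 10.0.0.4 (expiry=6+2=8). clock=6
Op 15: tick 1 -> clock=7.
Op 16: insert b.com -> 10.0.0.3 (expiry=7+4=11). clock=7
Op 17: insert d.com -> 10.0.0.4 (expiry=7+6=13). clock=7
Op 18: insert c.com -> 10.0.0.2 (expiry=7+5=12). clock=7
Final clock = 7
Final cache (unexpired): {b.com,c.com,d.com} -> size=3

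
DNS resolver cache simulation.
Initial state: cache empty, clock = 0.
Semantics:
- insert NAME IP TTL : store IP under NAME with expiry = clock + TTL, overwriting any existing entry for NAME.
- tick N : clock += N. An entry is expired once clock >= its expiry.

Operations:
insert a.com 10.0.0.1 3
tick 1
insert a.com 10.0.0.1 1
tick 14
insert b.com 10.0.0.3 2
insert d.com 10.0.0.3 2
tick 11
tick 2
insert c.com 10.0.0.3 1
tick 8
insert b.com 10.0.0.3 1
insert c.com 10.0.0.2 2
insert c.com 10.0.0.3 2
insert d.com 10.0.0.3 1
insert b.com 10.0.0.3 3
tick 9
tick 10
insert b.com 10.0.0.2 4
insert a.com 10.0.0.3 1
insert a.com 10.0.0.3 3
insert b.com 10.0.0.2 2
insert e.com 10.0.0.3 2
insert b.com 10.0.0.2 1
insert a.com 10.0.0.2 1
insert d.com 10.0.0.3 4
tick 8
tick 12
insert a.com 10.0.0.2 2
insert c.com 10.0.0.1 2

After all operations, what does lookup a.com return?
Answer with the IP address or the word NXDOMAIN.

Answer: 10.0.0.2

Derivation:
Op 1: insert a.com -> 10.0.0.1 (expiry=0+3=3). clock=0
Op 2: tick 1 -> clock=1.
Op 3: insert a.com -> 10.0.0.1 (expiry=1+1=2). clock=1
Op 4: tick 14 -> clock=15. purged={a.com}
Op 5: insert b.com -> 10.0.0.3 (expiry=15+2=17). clock=15
Op 6: insert d.com -> 10.0.0.3 (expiry=15+2=17). clock=15
Op 7: tick 11 -> clock=26. purged={b.com,d.com}
Op 8: tick 2 -> clock=28.
Op 9: insert c.com -> 10.0.0.3 (expiry=28+1=29). clock=28
Op 10: tick 8 -> clock=36. purged={c.com}
Op 11: insert b.com -> 10.0.0.3 (expiry=36+1=37). clock=36
Op 12: insert c.com -> 10.0.0.2 (expiry=36+2=38). clock=36
Op 13: insert c.com -> 10.0.0.3 (expiry=36+2=38). clock=36
Op 14: insert d.com -> 10.0.0.3 (expiry=36+1=37). clock=36
Op 15: insert b.com -> 10.0.0.3 (expiry=36+3=39). clock=36
Op 16: tick 9 -> clock=45. purged={b.com,c.com,d.com}
Op 17: tick 10 -> clock=55.
Op 18: insert b.com -> 10.0.0.2 (expiry=55+4=59). clock=55
Op 19: insert a.com -> 10.0.0.3 (expiry=55+1=56). clock=55
Op 20: insert a.com -> 10.0.0.3 (expiry=55+3=58). clock=55
Op 21: insert b.com -> 10.0.0.2 (expiry=55+2=57). clock=55
Op 22: insert e.com -> 10.0.0.3 (expiry=55+2=57). clock=55
Op 23: insert b.com -> 10.0.0.2 (expiry=55+1=56). clock=55
Op 24: insert a.com -> 10.0.0.2 (expiry=55+1=56). clock=55
Op 25: insert d.com -> 10.0.0.3 (expiry=55+4=59). clock=55
Op 26: tick 8 -> clock=63. purged={a.com,b.com,d.com,e.com}
Op 27: tick 12 -> clock=75.
Op 28: insert a.com -> 10.0.0.2 (expiry=75+2=77). clock=75
Op 29: insert c.com -> 10.0.0.1 (expiry=75+2=77). clock=75
lookup a.com: present, ip=10.0.0.2 expiry=77 > clock=75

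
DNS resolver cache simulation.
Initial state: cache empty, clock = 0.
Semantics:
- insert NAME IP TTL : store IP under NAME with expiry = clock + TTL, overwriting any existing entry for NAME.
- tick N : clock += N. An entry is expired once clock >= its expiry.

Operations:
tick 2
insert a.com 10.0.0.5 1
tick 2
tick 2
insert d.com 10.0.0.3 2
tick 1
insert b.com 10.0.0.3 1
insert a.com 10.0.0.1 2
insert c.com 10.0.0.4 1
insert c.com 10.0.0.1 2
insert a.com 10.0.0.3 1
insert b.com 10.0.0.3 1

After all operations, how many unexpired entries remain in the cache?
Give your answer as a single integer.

Op 1: tick 2 -> clock=2.
Op 2: insert a.com -> 10.0.0.5 (expiry=2+1=3). clock=2
Op 3: tick 2 -> clock=4. purged={a.com}
Op 4: tick 2 -> clock=6.
Op 5: insert d.com -> 10.0.0.3 (expiry=6+2=8). clock=6
Op 6: tick 1 -> clock=7.
Op 7: insert b.com -> 10.0.0.3 (expiry=7+1=8). clock=7
Op 8: insert a.com -> 10.0.0.1 (expiry=7+2=9). clock=7
Op 9: insert c.com -> 10.0.0.4 (expiry=7+1=8). clock=7
Op 10: insert c.com -> 10.0.0.1 (expiry=7+2=9). clock=7
Op 11: insert a.com -> 10.0.0.3 (expiry=7+1=8). clock=7
Op 12: insert b.com -> 10.0.0.3 (expiry=7+1=8). clock=7
Final cache (unexpired): {a.com,b.com,c.com,d.com} -> size=4

Answer: 4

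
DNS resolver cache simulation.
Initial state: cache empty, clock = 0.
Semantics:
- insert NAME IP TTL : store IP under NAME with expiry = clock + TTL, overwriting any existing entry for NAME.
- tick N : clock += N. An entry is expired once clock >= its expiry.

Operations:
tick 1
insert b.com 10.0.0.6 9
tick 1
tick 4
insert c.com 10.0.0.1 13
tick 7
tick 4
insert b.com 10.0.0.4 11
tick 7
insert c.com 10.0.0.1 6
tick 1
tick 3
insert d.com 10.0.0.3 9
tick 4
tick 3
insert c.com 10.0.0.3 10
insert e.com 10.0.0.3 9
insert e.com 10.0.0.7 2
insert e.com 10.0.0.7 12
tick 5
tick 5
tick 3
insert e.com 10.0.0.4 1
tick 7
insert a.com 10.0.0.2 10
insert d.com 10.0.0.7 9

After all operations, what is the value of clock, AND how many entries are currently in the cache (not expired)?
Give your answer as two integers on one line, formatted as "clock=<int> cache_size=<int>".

Op 1: tick 1 -> clock=1.
Op 2: insert b.com -> 10.0.0.6 (expiry=1+9=10). clock=1
Op 3: tick 1 -> clock=2.
Op 4: tick 4 -> clock=6.
Op 5: insert c.com -> 10.0.0.1 (expiry=6+13=19). clock=6
Op 6: tick 7 -> clock=13. purged={b.com}
Op 7: tick 4 -> clock=17.
Op 8: insert b.com -> 10.0.0.4 (expiry=17+11=28). clock=17
Op 9: tick 7 -> clock=24. purged={c.com}
Op 10: insert c.com -> 10.0.0.1 (expiry=24+6=30). clock=24
Op 11: tick 1 -> clock=25.
Op 12: tick 3 -> clock=28. purged={b.com}
Op 13: insert d.com -> 10.0.0.3 (expiry=28+9=37). clock=28
Op 14: tick 4 -> clock=32. purged={c.com}
Op 15: tick 3 -> clock=35.
Op 16: insert c.com -> 10.0.0.3 (expiry=35+10=45). clock=35
Op 17: insert e.com -> 10.0.0.3 (expiry=35+9=44). clock=35
Op 18: insert e.com -> 10.0.0.7 (expiry=35+2=37). clock=35
Op 19: insert e.com -> 10.0.0.7 (expiry=35+12=47). clock=35
Op 20: tick 5 -> clock=40. purged={d.com}
Op 21: tick 5 -> clock=45. purged={c.com}
Op 22: tick 3 -> clock=48. purged={e.com}
Op 23: insert e.com -> 10.0.0.4 (expiry=48+1=49). clock=48
Op 24: tick 7 -> clock=55. purged={e.com}
Op 25: insert a.com -> 10.0.0.2 (expiry=55+10=65). clock=55
Op 26: insert d.com -> 10.0.0.7 (expiry=55+9=64). clock=55
Final clock = 55
Final cache (unexpired): {a.com,d.com} -> size=2

Answer: clock=55 cache_size=2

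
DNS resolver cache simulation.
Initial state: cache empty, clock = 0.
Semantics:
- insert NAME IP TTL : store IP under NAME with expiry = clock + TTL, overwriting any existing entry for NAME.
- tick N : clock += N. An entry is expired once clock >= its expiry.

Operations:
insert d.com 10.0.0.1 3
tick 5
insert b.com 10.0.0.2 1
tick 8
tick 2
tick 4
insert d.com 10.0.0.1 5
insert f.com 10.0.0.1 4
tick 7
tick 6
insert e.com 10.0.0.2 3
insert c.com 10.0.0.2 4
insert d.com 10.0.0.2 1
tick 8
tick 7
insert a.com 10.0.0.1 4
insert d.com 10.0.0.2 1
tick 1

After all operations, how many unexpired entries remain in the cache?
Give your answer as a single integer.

Answer: 1

Derivation:
Op 1: insert d.com -> 10.0.0.1 (expiry=0+3=3). clock=0
Op 2: tick 5 -> clock=5. purged={d.com}
Op 3: insert b.com -> 10.0.0.2 (expiry=5+1=6). clock=5
Op 4: tick 8 -> clock=13. purged={b.com}
Op 5: tick 2 -> clock=15.
Op 6: tick 4 -> clock=19.
Op 7: insert d.com -> 10.0.0.1 (expiry=19+5=24). clock=19
Op 8: insert f.com -> 10.0.0.1 (expiry=19+4=23). clock=19
Op 9: tick 7 -> clock=26. purged={d.com,f.com}
Op 10: tick 6 -> clock=32.
Op 11: insert e.com -> 10.0.0.2 (expiry=32+3=35). clock=32
Op 12: insert c.com -> 10.0.0.2 (expiry=32+4=36). clock=32
Op 13: insert d.com -> 10.0.0.2 (expiry=32+1=33). clock=32
Op 14: tick 8 -> clock=40. purged={c.com,d.com,e.com}
Op 15: tick 7 -> clock=47.
Op 16: insert a.com -> 10.0.0.1 (expiry=47+4=51). clock=47
Op 17: insert d.com -> 10.0.0.2 (expiry=47+1=48). clock=47
Op 18: tick 1 -> clock=48. purged={d.com}
Final cache (unexpired): {a.com} -> size=1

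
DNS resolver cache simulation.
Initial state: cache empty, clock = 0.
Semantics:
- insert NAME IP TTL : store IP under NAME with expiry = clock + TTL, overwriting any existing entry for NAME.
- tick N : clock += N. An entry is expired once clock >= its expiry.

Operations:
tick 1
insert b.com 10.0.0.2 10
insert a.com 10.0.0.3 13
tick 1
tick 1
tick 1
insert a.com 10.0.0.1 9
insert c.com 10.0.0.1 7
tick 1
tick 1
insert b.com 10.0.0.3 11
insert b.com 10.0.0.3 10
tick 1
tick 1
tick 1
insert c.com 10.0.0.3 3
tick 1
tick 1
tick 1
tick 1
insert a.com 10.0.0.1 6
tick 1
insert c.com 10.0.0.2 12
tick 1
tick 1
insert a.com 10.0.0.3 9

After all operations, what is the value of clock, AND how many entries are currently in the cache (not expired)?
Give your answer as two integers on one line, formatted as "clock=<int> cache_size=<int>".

Answer: clock=16 cache_size=2

Derivation:
Op 1: tick 1 -> clock=1.
Op 2: insert b.com -> 10.0.0.2 (expiry=1+10=11). clock=1
Op 3: insert a.com -> 10.0.0.3 (expiry=1+13=14). clock=1
Op 4: tick 1 -> clock=2.
Op 5: tick 1 -> clock=3.
Op 6: tick 1 -> clock=4.
Op 7: insert a.com -> 10.0.0.1 (expiry=4+9=13). clock=4
Op 8: insert c.com -> 10.0.0.1 (expiry=4+7=11). clock=4
Op 9: tick 1 -> clock=5.
Op 10: tick 1 -> clock=6.
Op 11: insert b.com -> 10.0.0.3 (expiry=6+11=17). clock=6
Op 12: insert b.com -> 10.0.0.3 (expiry=6+10=16). clock=6
Op 13: tick 1 -> clock=7.
Op 14: tick 1 -> clock=8.
Op 15: tick 1 -> clock=9.
Op 16: insert c.com -> 10.0.0.3 (expiry=9+3=12). clock=9
Op 17: tick 1 -> clock=10.
Op 18: tick 1 -> clock=11.
Op 19: tick 1 -> clock=12. purged={c.com}
Op 20: tick 1 -> clock=13. purged={a.com}
Op 21: insert a.com -> 10.0.0.1 (expiry=13+6=19). clock=13
Op 22: tick 1 -> clock=14.
Op 23: insert c.com -> 10.0.0.2 (expiry=14+12=26). clock=14
Op 24: tick 1 -> clock=15.
Op 25: tick 1 -> clock=16. purged={b.com}
Op 26: insert a.com -> 10.0.0.3 (expiry=16+9=25). clock=16
Final clock = 16
Final cache (unexpired): {a.com,c.com} -> size=2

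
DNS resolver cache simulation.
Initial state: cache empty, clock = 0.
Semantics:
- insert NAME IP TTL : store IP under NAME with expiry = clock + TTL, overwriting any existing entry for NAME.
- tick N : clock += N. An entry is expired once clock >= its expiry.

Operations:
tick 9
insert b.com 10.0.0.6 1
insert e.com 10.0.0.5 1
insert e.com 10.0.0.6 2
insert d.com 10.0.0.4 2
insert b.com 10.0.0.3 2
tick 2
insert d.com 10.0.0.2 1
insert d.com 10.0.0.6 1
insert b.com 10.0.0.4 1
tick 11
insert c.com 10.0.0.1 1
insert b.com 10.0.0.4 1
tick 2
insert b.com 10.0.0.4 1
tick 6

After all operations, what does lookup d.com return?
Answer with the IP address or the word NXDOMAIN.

Answer: NXDOMAIN

Derivation:
Op 1: tick 9 -> clock=9.
Op 2: insert b.com -> 10.0.0.6 (expiry=9+1=10). clock=9
Op 3: insert e.com -> 10.0.0.5 (expiry=9+1=10). clock=9
Op 4: insert e.com -> 10.0.0.6 (expiry=9+2=11). clock=9
Op 5: insert d.com -> 10.0.0.4 (expiry=9+2=11). clock=9
Op 6: insert b.com -> 10.0.0.3 (expiry=9+2=11). clock=9
Op 7: tick 2 -> clock=11. purged={b.com,d.com,e.com}
Op 8: insert d.com -> 10.0.0.2 (expiry=11+1=12). clock=11
Op 9: insert d.com -> 10.0.0.6 (expiry=11+1=12). clock=11
Op 10: insert b.com -> 10.0.0.4 (expiry=11+1=12). clock=11
Op 11: tick 11 -> clock=22. purged={b.com,d.com}
Op 12: insert c.com -> 10.0.0.1 (expiry=22+1=23). clock=22
Op 13: insert b.com -> 10.0.0.4 (expiry=22+1=23). clock=22
Op 14: tick 2 -> clock=24. purged={b.com,c.com}
Op 15: insert b.com -> 10.0.0.4 (expiry=24+1=25). clock=24
Op 16: tick 6 -> clock=30. purged={b.com}
lookup d.com: not in cache (expired or never inserted)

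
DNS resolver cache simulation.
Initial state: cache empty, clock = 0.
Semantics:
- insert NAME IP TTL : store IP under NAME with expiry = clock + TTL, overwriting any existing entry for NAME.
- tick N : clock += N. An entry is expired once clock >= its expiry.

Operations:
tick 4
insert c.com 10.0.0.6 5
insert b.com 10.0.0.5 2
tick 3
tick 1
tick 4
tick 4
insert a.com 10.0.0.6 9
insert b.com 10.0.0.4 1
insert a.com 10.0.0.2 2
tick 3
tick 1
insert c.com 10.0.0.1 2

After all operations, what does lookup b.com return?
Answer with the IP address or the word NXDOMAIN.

Answer: NXDOMAIN

Derivation:
Op 1: tick 4 -> clock=4.
Op 2: insert c.com -> 10.0.0.6 (expiry=4+5=9). clock=4
Op 3: insert b.com -> 10.0.0.5 (expiry=4+2=6). clock=4
Op 4: tick 3 -> clock=7. purged={b.com}
Op 5: tick 1 -> clock=8.
Op 6: tick 4 -> clock=12. purged={c.com}
Op 7: tick 4 -> clock=16.
Op 8: insert a.com -> 10.0.0.6 (expiry=16+9=25). clock=16
Op 9: insert b.com -> 10.0.0.4 (expiry=16+1=17). clock=16
Op 10: insert a.com -> 10.0.0.2 (expiry=16+2=18). clock=16
Op 11: tick 3 -> clock=19. purged={a.com,b.com}
Op 12: tick 1 -> clock=20.
Op 13: insert c.com -> 10.0.0.1 (expiry=20+2=22). clock=20
lookup b.com: not in cache (expired or never inserted)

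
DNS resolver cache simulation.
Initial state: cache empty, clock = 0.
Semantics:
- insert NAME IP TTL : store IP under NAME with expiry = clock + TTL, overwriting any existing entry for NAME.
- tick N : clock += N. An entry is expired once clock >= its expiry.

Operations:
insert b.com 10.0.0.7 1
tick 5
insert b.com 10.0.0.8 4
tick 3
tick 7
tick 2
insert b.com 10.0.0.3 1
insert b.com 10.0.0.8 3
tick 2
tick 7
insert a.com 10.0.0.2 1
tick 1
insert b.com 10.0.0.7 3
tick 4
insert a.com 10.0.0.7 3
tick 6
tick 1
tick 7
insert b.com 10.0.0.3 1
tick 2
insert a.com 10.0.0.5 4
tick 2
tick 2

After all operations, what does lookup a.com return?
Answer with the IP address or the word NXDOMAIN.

Op 1: insert b.com -> 10.0.0.7 (expiry=0+1=1). clock=0
Op 2: tick 5 -> clock=5. purged={b.com}
Op 3: insert b.com -> 10.0.0.8 (expiry=5+4=9). clock=5
Op 4: tick 3 -> clock=8.
Op 5: tick 7 -> clock=15. purged={b.com}
Op 6: tick 2 -> clock=17.
Op 7: insert b.com -> 10.0.0.3 (expiry=17+1=18). clock=17
Op 8: insert b.com -> 10.0.0.8 (expiry=17+3=20). clock=17
Op 9: tick 2 -> clock=19.
Op 10: tick 7 -> clock=26. purged={b.com}
Op 11: insert a.com -> 10.0.0.2 (expiry=26+1=27). clock=26
Op 12: tick 1 -> clock=27. purged={a.com}
Op 13: insert b.com -> 10.0.0.7 (expiry=27+3=30). clock=27
Op 14: tick 4 -> clock=31. purged={b.com}
Op 15: insert a.com -> 10.0.0.7 (expiry=31+3=34). clock=31
Op 16: tick 6 -> clock=37. purged={a.com}
Op 17: tick 1 -> clock=38.
Op 18: tick 7 -> clock=45.
Op 19: insert b.com -> 10.0.0.3 (expiry=45+1=46). clock=45
Op 20: tick 2 -> clock=47. purged={b.com}
Op 21: insert a.com -> 10.0.0.5 (expiry=47+4=51). clock=47
Op 22: tick 2 -> clock=49.
Op 23: tick 2 -> clock=51. purged={a.com}
lookup a.com: not in cache (expired or never inserted)

Answer: NXDOMAIN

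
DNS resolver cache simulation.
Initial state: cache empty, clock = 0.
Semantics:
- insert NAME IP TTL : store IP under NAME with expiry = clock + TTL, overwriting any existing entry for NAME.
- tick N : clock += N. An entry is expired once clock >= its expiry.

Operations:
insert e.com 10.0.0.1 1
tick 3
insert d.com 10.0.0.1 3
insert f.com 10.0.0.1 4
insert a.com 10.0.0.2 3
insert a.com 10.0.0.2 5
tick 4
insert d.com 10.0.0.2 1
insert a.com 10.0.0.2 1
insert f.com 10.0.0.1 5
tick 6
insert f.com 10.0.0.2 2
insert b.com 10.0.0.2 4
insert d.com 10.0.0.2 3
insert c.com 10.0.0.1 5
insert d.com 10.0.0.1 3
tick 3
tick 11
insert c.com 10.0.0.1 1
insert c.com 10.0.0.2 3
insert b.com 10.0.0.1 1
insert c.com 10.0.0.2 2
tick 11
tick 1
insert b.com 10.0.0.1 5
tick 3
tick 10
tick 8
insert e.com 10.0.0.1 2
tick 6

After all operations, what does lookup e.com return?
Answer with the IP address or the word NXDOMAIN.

Op 1: insert e.com -> 10.0.0.1 (expiry=0+1=1). clock=0
Op 2: tick 3 -> clock=3. purged={e.com}
Op 3: insert d.com -> 10.0.0.1 (expiry=3+3=6). clock=3
Op 4: insert f.com -> 10.0.0.1 (expiry=3+4=7). clock=3
Op 5: insert a.com -> 10.0.0.2 (expiry=3+3=6). clock=3
Op 6: insert a.com -> 10.0.0.2 (expiry=3+5=8). clock=3
Op 7: tick 4 -> clock=7. purged={d.com,f.com}
Op 8: insert d.com -> 10.0.0.2 (expiry=7+1=8). clock=7
Op 9: insert a.com -> 10.0.0.2 (expiry=7+1=8). clock=7
Op 10: insert f.com -> 10.0.0.1 (expiry=7+5=12). clock=7
Op 11: tick 6 -> clock=13. purged={a.com,d.com,f.com}
Op 12: insert f.com -> 10.0.0.2 (expiry=13+2=15). clock=13
Op 13: insert b.com -> 10.0.0.2 (expiry=13+4=17). clock=13
Op 14: insert d.com -> 10.0.0.2 (expiry=13+3=16). clock=13
Op 15: insert c.com -> 10.0.0.1 (expiry=13+5=18). clock=13
Op 16: insert d.com -> 10.0.0.1 (expiry=13+3=16). clock=13
Op 17: tick 3 -> clock=16. purged={d.com,f.com}
Op 18: tick 11 -> clock=27. purged={b.com,c.com}
Op 19: insert c.com -> 10.0.0.1 (expiry=27+1=28). clock=27
Op 20: insert c.com -> 10.0.0.2 (expiry=27+3=30). clock=27
Op 21: insert b.com -> 10.0.0.1 (expiry=27+1=28). clock=27
Op 22: insert c.com -> 10.0.0.2 (expiry=27+2=29). clock=27
Op 23: tick 11 -> clock=38. purged={b.com,c.com}
Op 24: tick 1 -> clock=39.
Op 25: insert b.com -> 10.0.0.1 (expiry=39+5=44). clock=39
Op 26: tick 3 -> clock=42.
Op 27: tick 10 -> clock=52. purged={b.com}
Op 28: tick 8 -> clock=60.
Op 29: insert e.com -> 10.0.0.1 (expiry=60+2=62). clock=60
Op 30: tick 6 -> clock=66. purged={e.com}
lookup e.com: not in cache (expired or never inserted)

Answer: NXDOMAIN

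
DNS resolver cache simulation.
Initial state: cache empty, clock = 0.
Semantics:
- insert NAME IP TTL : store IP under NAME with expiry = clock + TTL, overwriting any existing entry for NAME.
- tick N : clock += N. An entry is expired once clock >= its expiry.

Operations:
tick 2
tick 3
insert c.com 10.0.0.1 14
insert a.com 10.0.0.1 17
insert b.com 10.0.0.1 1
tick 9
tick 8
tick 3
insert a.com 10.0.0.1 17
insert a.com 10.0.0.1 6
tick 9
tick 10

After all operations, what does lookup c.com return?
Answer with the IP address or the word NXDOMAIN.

Op 1: tick 2 -> clock=2.
Op 2: tick 3 -> clock=5.
Op 3: insert c.com -> 10.0.0.1 (expiry=5+14=19). clock=5
Op 4: insert a.com -> 10.0.0.1 (expiry=5+17=22). clock=5
Op 5: insert b.com -> 10.0.0.1 (expiry=5+1=6). clock=5
Op 6: tick 9 -> clock=14. purged={b.com}
Op 7: tick 8 -> clock=22. purged={a.com,c.com}
Op 8: tick 3 -> clock=25.
Op 9: insert a.com -> 10.0.0.1 (expiry=25+17=42). clock=25
Op 10: insert a.com -> 10.0.0.1 (expiry=25+6=31). clock=25
Op 11: tick 9 -> clock=34. purged={a.com}
Op 12: tick 10 -> clock=44.
lookup c.com: not in cache (expired or never inserted)

Answer: NXDOMAIN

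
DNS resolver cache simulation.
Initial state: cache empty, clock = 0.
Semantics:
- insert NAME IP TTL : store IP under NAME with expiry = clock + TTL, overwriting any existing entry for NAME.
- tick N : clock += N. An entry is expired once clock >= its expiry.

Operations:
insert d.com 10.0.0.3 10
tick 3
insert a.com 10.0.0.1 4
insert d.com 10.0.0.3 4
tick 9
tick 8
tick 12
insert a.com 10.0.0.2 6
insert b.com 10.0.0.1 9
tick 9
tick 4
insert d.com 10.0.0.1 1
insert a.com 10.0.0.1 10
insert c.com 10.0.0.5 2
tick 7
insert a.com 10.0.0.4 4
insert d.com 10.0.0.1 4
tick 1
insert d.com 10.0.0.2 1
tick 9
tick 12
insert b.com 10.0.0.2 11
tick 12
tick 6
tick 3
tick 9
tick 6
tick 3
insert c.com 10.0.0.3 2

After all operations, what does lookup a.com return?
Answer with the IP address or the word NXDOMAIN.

Answer: NXDOMAIN

Derivation:
Op 1: insert d.com -> 10.0.0.3 (expiry=0+10=10). clock=0
Op 2: tick 3 -> clock=3.
Op 3: insert a.com -> 10.0.0.1 (expiry=3+4=7). clock=3
Op 4: insert d.com -> 10.0.0.3 (expiry=3+4=7). clock=3
Op 5: tick 9 -> clock=12. purged={a.com,d.com}
Op 6: tick 8 -> clock=20.
Op 7: tick 12 -> clock=32.
Op 8: insert a.com -> 10.0.0.2 (expiry=32+6=38). clock=32
Op 9: insert b.com -> 10.0.0.1 (expiry=32+9=41). clock=32
Op 10: tick 9 -> clock=41. purged={a.com,b.com}
Op 11: tick 4 -> clock=45.
Op 12: insert d.com -> 10.0.0.1 (expiry=45+1=46). clock=45
Op 13: insert a.com -> 10.0.0.1 (expiry=45+10=55). clock=45
Op 14: insert c.com -> 10.0.0.5 (expiry=45+2=47). clock=45
Op 15: tick 7 -> clock=52. purged={c.com,d.com}
Op 16: insert a.com -> 10.0.0.4 (expiry=52+4=56). clock=52
Op 17: insert d.com -> 10.0.0.1 (expiry=52+4=56). clock=52
Op 18: tick 1 -> clock=53.
Op 19: insert d.com -> 10.0.0.2 (expiry=53+1=54). clock=53
Op 20: tick 9 -> clock=62. purged={a.com,d.com}
Op 21: tick 12 -> clock=74.
Op 22: insert b.com -> 10.0.0.2 (expiry=74+11=85). clock=74
Op 23: tick 12 -> clock=86. purged={b.com}
Op 24: tick 6 -> clock=92.
Op 25: tick 3 -> clock=95.
Op 26: tick 9 -> clock=104.
Op 27: tick 6 -> clock=110.
Op 28: tick 3 -> clock=113.
Op 29: insert c.com -> 10.0.0.3 (expiry=113+2=115). clock=113
lookup a.com: not in cache (expired or never inserted)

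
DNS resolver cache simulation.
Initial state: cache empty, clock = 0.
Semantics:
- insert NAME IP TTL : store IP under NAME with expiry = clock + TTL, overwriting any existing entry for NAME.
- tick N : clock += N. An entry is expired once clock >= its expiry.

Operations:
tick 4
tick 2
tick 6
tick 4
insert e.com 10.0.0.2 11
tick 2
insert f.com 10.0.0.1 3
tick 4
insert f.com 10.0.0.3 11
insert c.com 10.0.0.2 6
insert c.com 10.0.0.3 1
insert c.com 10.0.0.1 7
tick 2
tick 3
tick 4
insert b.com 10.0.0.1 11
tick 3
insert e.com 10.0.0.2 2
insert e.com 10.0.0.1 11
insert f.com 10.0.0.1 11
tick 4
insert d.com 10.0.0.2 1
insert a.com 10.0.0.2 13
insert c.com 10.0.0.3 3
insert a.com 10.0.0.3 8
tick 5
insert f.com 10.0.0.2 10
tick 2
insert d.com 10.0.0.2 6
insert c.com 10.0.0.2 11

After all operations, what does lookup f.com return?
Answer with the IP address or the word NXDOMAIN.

Op 1: tick 4 -> clock=4.
Op 2: tick 2 -> clock=6.
Op 3: tick 6 -> clock=12.
Op 4: tick 4 -> clock=16.
Op 5: insert e.com -> 10.0.0.2 (expiry=16+11=27). clock=16
Op 6: tick 2 -> clock=18.
Op 7: insert f.com -> 10.0.0.1 (expiry=18+3=21). clock=18
Op 8: tick 4 -> clock=22. purged={f.com}
Op 9: insert f.com -> 10.0.0.3 (expiry=22+11=33). clock=22
Op 10: insert c.com -> 10.0.0.2 (expiry=22+6=28). clock=22
Op 11: insert c.com -> 10.0.0.3 (expiry=22+1=23). clock=22
Op 12: insert c.com -> 10.0.0.1 (expiry=22+7=29). clock=22
Op 13: tick 2 -> clock=24.
Op 14: tick 3 -> clock=27. purged={e.com}
Op 15: tick 4 -> clock=31. purged={c.com}
Op 16: insert b.com -> 10.0.0.1 (expiry=31+11=42). clock=31
Op 17: tick 3 -> clock=34. purged={f.com}
Op 18: insert e.com -> 10.0.0.2 (expiry=34+2=36). clock=34
Op 19: insert e.com -> 10.0.0.1 (expiry=34+11=45). clock=34
Op 20: insert f.com -> 10.0.0.1 (expiry=34+11=45). clock=34
Op 21: tick 4 -> clock=38.
Op 22: insert d.com -> 10.0.0.2 (expiry=38+1=39). clock=38
Op 23: insert a.com -> 10.0.0.2 (expiry=38+13=51). clock=38
Op 24: insert c.com -> 10.0.0.3 (expiry=38+3=41). clock=38
Op 25: insert a.com -> 10.0.0.3 (expiry=38+8=46). clock=38
Op 26: tick 5 -> clock=43. purged={b.com,c.com,d.com}
Op 27: insert f.com -> 10.0.0.2 (expiry=43+10=53). clock=43
Op 28: tick 2 -> clock=45. purged={e.com}
Op 29: insert d.com -> 10.0.0.2 (expiry=45+6=51). clock=45
Op 30: insert c.com -> 10.0.0.2 (expiry=45+11=56). clock=45
lookup f.com: present, ip=10.0.0.2 expiry=53 > clock=45

Answer: 10.0.0.2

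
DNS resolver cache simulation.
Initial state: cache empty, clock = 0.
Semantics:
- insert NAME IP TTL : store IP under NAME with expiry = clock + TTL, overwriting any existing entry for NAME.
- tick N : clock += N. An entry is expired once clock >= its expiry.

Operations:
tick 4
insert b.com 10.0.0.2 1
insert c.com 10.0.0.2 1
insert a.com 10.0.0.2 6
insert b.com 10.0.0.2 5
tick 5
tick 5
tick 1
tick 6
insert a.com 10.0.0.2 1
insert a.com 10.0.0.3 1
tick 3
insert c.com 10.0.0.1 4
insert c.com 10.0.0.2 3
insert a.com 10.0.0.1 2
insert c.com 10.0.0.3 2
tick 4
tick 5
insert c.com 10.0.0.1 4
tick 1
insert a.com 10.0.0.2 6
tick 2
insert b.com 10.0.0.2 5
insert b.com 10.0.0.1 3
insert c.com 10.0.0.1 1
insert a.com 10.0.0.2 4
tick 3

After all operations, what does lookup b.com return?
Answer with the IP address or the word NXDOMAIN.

Answer: NXDOMAIN

Derivation:
Op 1: tick 4 -> clock=4.
Op 2: insert b.com -> 10.0.0.2 (expiry=4+1=5). clock=4
Op 3: insert c.com -> 10.0.0.2 (expiry=4+1=5). clock=4
Op 4: insert a.com -> 10.0.0.2 (expiry=4+6=10). clock=4
Op 5: insert b.com -> 10.0.0.2 (expiry=4+5=9). clock=4
Op 6: tick 5 -> clock=9. purged={b.com,c.com}
Op 7: tick 5 -> clock=14. purged={a.com}
Op 8: tick 1 -> clock=15.
Op 9: tick 6 -> clock=21.
Op 10: insert a.com -> 10.0.0.2 (expiry=21+1=22). clock=21
Op 11: insert a.com -> 10.0.0.3 (expiry=21+1=22). clock=21
Op 12: tick 3 -> clock=24. purged={a.com}
Op 13: insert c.com -> 10.0.0.1 (expiry=24+4=28). clock=24
Op 14: insert c.com -> 10.0.0.2 (expiry=24+3=27). clock=24
Op 15: insert a.com -> 10.0.0.1 (expiry=24+2=26). clock=24
Op 16: insert c.com -> 10.0.0.3 (expiry=24+2=26). clock=24
Op 17: tick 4 -> clock=28. purged={a.com,c.com}
Op 18: tick 5 -> clock=33.
Op 19: insert c.com -> 10.0.0.1 (expiry=33+4=37). clock=33
Op 20: tick 1 -> clock=34.
Op 21: insert a.com -> 10.0.0.2 (expiry=34+6=40). clock=34
Op 22: tick 2 -> clock=36.
Op 23: insert b.com -> 10.0.0.2 (expiry=36+5=41). clock=36
Op 24: insert b.com -> 10.0.0.1 (expiry=36+3=39). clock=36
Op 25: insert c.com -> 10.0.0.1 (expiry=36+1=37). clock=36
Op 26: insert a.com -> 10.0.0.2 (expiry=36+4=40). clock=36
Op 27: tick 3 -> clock=39. purged={b.com,c.com}
lookup b.com: not in cache (expired or never inserted)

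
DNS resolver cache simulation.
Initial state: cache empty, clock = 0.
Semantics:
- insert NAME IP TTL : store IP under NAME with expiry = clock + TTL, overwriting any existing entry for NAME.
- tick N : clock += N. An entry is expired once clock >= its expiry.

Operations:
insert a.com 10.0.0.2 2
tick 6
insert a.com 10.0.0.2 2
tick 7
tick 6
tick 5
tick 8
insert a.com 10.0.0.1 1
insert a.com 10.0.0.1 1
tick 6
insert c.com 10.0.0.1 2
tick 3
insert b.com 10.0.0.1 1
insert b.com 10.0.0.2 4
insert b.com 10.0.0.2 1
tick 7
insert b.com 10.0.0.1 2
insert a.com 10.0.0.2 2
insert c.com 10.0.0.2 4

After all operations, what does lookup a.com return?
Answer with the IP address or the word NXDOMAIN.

Op 1: insert a.com -> 10.0.0.2 (expiry=0+2=2). clock=0
Op 2: tick 6 -> clock=6. purged={a.com}
Op 3: insert a.com -> 10.0.0.2 (expiry=6+2=8). clock=6
Op 4: tick 7 -> clock=13. purged={a.com}
Op 5: tick 6 -> clock=19.
Op 6: tick 5 -> clock=24.
Op 7: tick 8 -> clock=32.
Op 8: insert a.com -> 10.0.0.1 (expiry=32+1=33). clock=32
Op 9: insert a.com -> 10.0.0.1 (expiry=32+1=33). clock=32
Op 10: tick 6 -> clock=38. purged={a.com}
Op 11: insert c.com -> 10.0.0.1 (expiry=38+2=40). clock=38
Op 12: tick 3 -> clock=41. purged={c.com}
Op 13: insert b.com -> 10.0.0.1 (expiry=41+1=42). clock=41
Op 14: insert b.com -> 10.0.0.2 (expiry=41+4=45). clock=41
Op 15: insert b.com -> 10.0.0.2 (expiry=41+1=42). clock=41
Op 16: tick 7 -> clock=48. purged={b.com}
Op 17: insert b.com -> 10.0.0.1 (expiry=48+2=50). clock=48
Op 18: insert a.com -> 10.0.0.2 (expiry=48+2=50). clock=48
Op 19: insert c.com -> 10.0.0.2 (expiry=48+4=52). clock=48
lookup a.com: present, ip=10.0.0.2 expiry=50 > clock=48

Answer: 10.0.0.2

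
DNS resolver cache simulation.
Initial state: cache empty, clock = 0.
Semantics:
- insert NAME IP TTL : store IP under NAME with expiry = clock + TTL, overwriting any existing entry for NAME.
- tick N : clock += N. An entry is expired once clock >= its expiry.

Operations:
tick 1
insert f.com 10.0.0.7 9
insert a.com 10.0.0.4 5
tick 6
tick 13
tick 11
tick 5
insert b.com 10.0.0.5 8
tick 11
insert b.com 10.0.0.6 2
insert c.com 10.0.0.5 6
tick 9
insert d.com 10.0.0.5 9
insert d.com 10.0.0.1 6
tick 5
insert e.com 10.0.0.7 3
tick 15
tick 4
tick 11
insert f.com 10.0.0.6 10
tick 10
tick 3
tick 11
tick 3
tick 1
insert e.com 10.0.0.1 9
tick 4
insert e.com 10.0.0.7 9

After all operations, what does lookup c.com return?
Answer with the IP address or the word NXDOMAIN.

Op 1: tick 1 -> clock=1.
Op 2: insert f.com -> 10.0.0.7 (expiry=1+9=10). clock=1
Op 3: insert a.com -> 10.0.0.4 (expiry=1+5=6). clock=1
Op 4: tick 6 -> clock=7. purged={a.com}
Op 5: tick 13 -> clock=20. purged={f.com}
Op 6: tick 11 -> clock=31.
Op 7: tick 5 -> clock=36.
Op 8: insert b.com -> 10.0.0.5 (expiry=36+8=44). clock=36
Op 9: tick 11 -> clock=47. purged={b.com}
Op 10: insert b.com -> 10.0.0.6 (expiry=47+2=49). clock=47
Op 11: insert c.com -> 10.0.0.5 (expiry=47+6=53). clock=47
Op 12: tick 9 -> clock=56. purged={b.com,c.com}
Op 13: insert d.com -> 10.0.0.5 (expiry=56+9=65). clock=56
Op 14: insert d.com -> 10.0.0.1 (expiry=56+6=62). clock=56
Op 15: tick 5 -> clock=61.
Op 16: insert e.com -> 10.0.0.7 (expiry=61+3=64). clock=61
Op 17: tick 15 -> clock=76. purged={d.com,e.com}
Op 18: tick 4 -> clock=80.
Op 19: tick 11 -> clock=91.
Op 20: insert f.com -> 10.0.0.6 (expiry=91+10=101). clock=91
Op 21: tick 10 -> clock=101. purged={f.com}
Op 22: tick 3 -> clock=104.
Op 23: tick 11 -> clock=115.
Op 24: tick 3 -> clock=118.
Op 25: tick 1 -> clock=119.
Op 26: insert e.com -> 10.0.0.1 (expiry=119+9=128). clock=119
Op 27: tick 4 -> clock=123.
Op 28: insert e.com -> 10.0.0.7 (expiry=123+9=132). clock=123
lookup c.com: not in cache (expired or never inserted)

Answer: NXDOMAIN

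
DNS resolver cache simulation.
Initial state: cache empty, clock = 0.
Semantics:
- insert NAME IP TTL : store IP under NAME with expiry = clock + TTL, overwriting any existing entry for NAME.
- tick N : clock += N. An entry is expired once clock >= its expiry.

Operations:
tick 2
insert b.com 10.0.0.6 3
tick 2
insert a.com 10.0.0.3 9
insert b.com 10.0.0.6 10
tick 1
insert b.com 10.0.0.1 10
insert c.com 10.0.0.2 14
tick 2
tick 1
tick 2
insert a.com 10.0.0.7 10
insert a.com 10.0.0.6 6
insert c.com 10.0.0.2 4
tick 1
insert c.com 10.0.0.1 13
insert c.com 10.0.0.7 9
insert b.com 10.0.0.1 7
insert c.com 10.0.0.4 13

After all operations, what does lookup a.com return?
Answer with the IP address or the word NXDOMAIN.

Op 1: tick 2 -> clock=2.
Op 2: insert b.com -> 10.0.0.6 (expiry=2+3=5). clock=2
Op 3: tick 2 -> clock=4.
Op 4: insert a.com -> 10.0.0.3 (expiry=4+9=13). clock=4
Op 5: insert b.com -> 10.0.0.6 (expiry=4+10=14). clock=4
Op 6: tick 1 -> clock=5.
Op 7: insert b.com -> 10.0.0.1 (expiry=5+10=15). clock=5
Op 8: insert c.com -> 10.0.0.2 (expiry=5+14=19). clock=5
Op 9: tick 2 -> clock=7.
Op 10: tick 1 -> clock=8.
Op 11: tick 2 -> clock=10.
Op 12: insert a.com -> 10.0.0.7 (expiry=10+10=20). clock=10
Op 13: insert a.com -> 10.0.0.6 (expiry=10+6=16). clock=10
Op 14: insert c.com -> 10.0.0.2 (expiry=10+4=14). clock=10
Op 15: tick 1 -> clock=11.
Op 16: insert c.com -> 10.0.0.1 (expiry=11+13=24). clock=11
Op 17: insert c.com -> 10.0.0.7 (expiry=11+9=20). clock=11
Op 18: insert b.com -> 10.0.0.1 (expiry=11+7=18). clock=11
Op 19: insert c.com -> 10.0.0.4 (expiry=11+13=24). clock=11
lookup a.com: present, ip=10.0.0.6 expiry=16 > clock=11

Answer: 10.0.0.6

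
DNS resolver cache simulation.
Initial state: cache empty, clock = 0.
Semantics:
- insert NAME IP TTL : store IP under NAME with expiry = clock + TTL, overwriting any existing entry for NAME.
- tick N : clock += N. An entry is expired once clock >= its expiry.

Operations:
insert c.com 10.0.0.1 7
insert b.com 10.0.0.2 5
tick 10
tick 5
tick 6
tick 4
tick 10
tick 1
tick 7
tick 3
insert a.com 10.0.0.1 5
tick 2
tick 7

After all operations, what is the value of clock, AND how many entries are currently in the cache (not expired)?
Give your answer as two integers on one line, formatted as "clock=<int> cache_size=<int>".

Op 1: insert c.com -> 10.0.0.1 (expiry=0+7=7). clock=0
Op 2: insert b.com -> 10.0.0.2 (expiry=0+5=5). clock=0
Op 3: tick 10 -> clock=10. purged={b.com,c.com}
Op 4: tick 5 -> clock=15.
Op 5: tick 6 -> clock=21.
Op 6: tick 4 -> clock=25.
Op 7: tick 10 -> clock=35.
Op 8: tick 1 -> clock=36.
Op 9: tick 7 -> clock=43.
Op 10: tick 3 -> clock=46.
Op 11: insert a.com -> 10.0.0.1 (expiry=46+5=51). clock=46
Op 12: tick 2 -> clock=48.
Op 13: tick 7 -> clock=55. purged={a.com}
Final clock = 55
Final cache (unexpired): {} -> size=0

Answer: clock=55 cache_size=0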